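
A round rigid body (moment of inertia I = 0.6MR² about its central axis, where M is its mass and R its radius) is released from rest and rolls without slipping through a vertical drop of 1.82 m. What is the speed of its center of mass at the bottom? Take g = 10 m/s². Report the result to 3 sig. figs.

The moment of inertia is 0.6MR², giving k ≡ I/(MR²) = 0.6.
The rolling condition ω = v/R makes the rotational term ½I(v/R)² = ½kMv², so KE_total = ½(1+k)Mv² = (4/5)Mv².
Setting Mgh = (4/5)Mv² gives v = √(2gh/(1+k)) = √(2·10·1.82/1.6) ≈ 4.77 m/s.

v ≈ 4.77 m/s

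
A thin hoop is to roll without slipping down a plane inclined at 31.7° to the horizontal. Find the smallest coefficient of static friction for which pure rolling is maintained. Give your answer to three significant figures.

μ_min ≈ 0.309

For this body I = MR², i.e. k = I/(MR²) = 1.
Newton's second law down the slope: Mg sinθ − f = Ma. The torque equation fR = Iα (with α = a/R) gives f = kMa.
These give a = g sinθ/(1+k) and the required friction f = kMg sinθ/(1+k).
The normal force is N = Mg cosθ, so μ_min = f/N = k tanθ/(1+k).
μ_min = 1 × tan31.7° / 2 ≈ 0.309.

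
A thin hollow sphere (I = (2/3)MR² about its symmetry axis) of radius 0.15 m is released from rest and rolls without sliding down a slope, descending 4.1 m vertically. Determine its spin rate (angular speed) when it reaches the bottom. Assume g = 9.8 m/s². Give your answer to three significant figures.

ω ≈ 46.3 rad/s

Here I = (2/3)MR², so the shape factor k = I/(MR²) = 2/3.
Pure rolling means v = ωR; then KE = ½Mv² + ½I(v/R)² = ½(1+k)Mv² = (5/6)Mv².
Energy conservation Mgh = ½(1+k)Mv² gives v = √(2gh/(1+k)) = √(2 × 9.8 × 4.1 / 1.667) = 6.944 m/s.
Then ω = v/R = 6.944 / 0.15 ≈ 46.3 rad/s.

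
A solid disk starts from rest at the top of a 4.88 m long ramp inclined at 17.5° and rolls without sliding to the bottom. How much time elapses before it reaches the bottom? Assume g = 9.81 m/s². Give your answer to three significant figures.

t ≈ 2.23 s

Here I = (1/2)MR², so the shape factor k = I/(MR²) = 0.5.
Newton's second law down the slope: Mg sinθ − f = Ma. The torque equation fR = Iα (with α = a/R) gives f = kMa.
Hence a = g sinθ/(1+k) = 9.81×sin17.5°/1.5 = 1.967 m/s².
Starting from rest, L = ½at², so t = √(2L/a) = √(2×4.88/1.967) ≈ 2.23 s.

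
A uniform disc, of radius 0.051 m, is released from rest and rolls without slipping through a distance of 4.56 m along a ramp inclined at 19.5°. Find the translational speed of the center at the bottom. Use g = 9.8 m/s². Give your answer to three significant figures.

v ≈ 4.46 m/s

With I = (1/2)MR², the ratio k = I/(MR²) is 0.5.
Since it rolls without slipping, ω = v/R and KE = ½Mv² + ½Iω² = ½(1+k)Mv² = (3/4)Mv².
The vertical drop is h = L sinθ = 4.56 × sin19.5° = 1.522 m.
Energy conservation: Mgh = (3/4)Mv², so v = √(2gh/(1+k)) = √(2 × 9.8 × 1.522 / 1.5) ≈ 4.46 m/s.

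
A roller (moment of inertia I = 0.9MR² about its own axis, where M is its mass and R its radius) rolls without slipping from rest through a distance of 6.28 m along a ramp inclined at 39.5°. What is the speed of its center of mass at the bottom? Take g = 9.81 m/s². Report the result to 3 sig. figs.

v ≈ 6.42 m/s

With I = 0.9MR², the ratio k = I/(MR²) is 0.9.
The rolling condition ω = v/R makes the rotational term ½I(v/R)² = ½kMv², so KE_total = ½(1+k)Mv² = (19/20)Mv².
The vertical drop is h = L sinθ = 6.28 × sin39.5° = 3.995 m.
Energy conservation: Mgh = (19/20)Mv², so v = √(2gh/(1+k)) = √(2 × 9.81 × 3.995 / 1.9) ≈ 6.42 m/s.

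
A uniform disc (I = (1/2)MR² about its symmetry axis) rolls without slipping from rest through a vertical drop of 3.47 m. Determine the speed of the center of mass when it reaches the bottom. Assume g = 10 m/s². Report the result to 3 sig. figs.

v ≈ 6.80 m/s

Here I = (1/2)MR², so the shape factor k = I/(MR²) = 0.5.
Pure rolling means v = ωR; then KE = ½Mv² + ½I(v/R)² = ½(1+k)Mv² = (3/4)Mv².
Energy conservation: Mgh = (3/4)Mv², so v = √(2gh/(1+k)) = √(2 × 10 × 3.47 / 1.5) ≈ 6.80 m/s.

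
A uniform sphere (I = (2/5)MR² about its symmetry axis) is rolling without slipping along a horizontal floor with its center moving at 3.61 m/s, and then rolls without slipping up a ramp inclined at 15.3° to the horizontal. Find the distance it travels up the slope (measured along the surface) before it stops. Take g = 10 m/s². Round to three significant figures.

For this body I = (2/5)MR², i.e. k = I/(MR²) = 0.4.
Pure rolling means v = ωR; then KE = ½Mv² + ½I(v/R)² = ½(1+k)Mv² = (7/10)Mv².
Setting this equal to Mgh gives the vertical rise h = (1+k)v₀²/(2g) = 1.4×3.61²/(2×10) = 0.9122 m.
Along the incline, d = h/sinθ = 0.9122/sin15.3° ≈ 3.46 m.

d ≈ 3.46 m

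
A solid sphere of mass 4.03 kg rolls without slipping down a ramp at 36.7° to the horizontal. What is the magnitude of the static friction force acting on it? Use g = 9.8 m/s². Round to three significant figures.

f ≈ 6.74 N

For this body I = (2/5)MR², i.e. k = I/(MR²) = 0.4.
Along the incline Mg sinθ − f = Ma, and torque about the center fR = Iα = kMR²(a/R) gives f = kMa.
Combining, a = g sinθ/(1+k) and f = kMa = kMg sinθ/(1+k).
f = 0.4 × 4.03 × 9.8 × sin36.7° / 1.4 ≈ 6.74 N.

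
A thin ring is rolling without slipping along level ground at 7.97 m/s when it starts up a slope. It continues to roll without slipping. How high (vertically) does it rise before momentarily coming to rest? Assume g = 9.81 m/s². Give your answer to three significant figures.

Here I = MR², so the shape factor k = I/(MR²) = 1.
Pure rolling means v = ωR; then KE = ½Mv² + ½I(v/R)² = ½(1+k)Mv² = Mv².
At the top the kinetic energy is zero, so Mv₀² = Mgh.
Thus h = (1+k)v₀²/(2g) = 2 × 7.97² / (2 × 9.81) ≈ 6.48 m.

h ≈ 6.48 m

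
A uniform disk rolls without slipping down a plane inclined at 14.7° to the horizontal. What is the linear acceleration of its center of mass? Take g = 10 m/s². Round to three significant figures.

Here I = (1/2)MR², so the shape factor k = I/(MR²) = 0.5.
Along the incline Mg sinθ − f = Ma, and torque about the center fR = Iα = kMR²(a/R) gives f = kMa.
Eliminating f: Mg sinθ = (1+k)Ma, so a = g sinθ/(1+k) = 10 × sin14.7° / 1.5 ≈ 1.69 m/s².

a ≈ 1.69 m/s²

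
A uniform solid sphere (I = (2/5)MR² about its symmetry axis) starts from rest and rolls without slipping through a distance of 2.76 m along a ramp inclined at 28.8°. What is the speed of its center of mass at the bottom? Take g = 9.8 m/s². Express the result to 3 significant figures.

With I = (2/5)MR², the ratio k = I/(MR²) is 0.4.
Pure rolling means v = ωR; then KE = ½Mv² + ½I(v/R)² = ½(1+k)Mv² = (7/10)Mv².
The vertical drop is h = L sinθ = 2.76 × sin28.8° = 1.33 m.
Energy conservation: Mgh = (7/10)Mv², so v = √(2gh/(1+k)) = √(2 × 9.8 × 1.33 / 1.4) ≈ 4.31 m/s.

v ≈ 4.31 m/s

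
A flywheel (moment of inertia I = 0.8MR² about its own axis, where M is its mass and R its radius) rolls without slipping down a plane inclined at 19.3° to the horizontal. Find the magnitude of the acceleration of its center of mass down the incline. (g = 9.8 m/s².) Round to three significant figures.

With I = 0.8MR², the ratio k = I/(MR²) is 0.8.
Newton's second law down the slope: Mg sinθ − f = Ma. The torque equation fR = Iα (with α = a/R) gives f = kMa.
Eliminating f: Mg sinθ = (1+k)Ma, so a = g sinθ/(1+k) = 9.8 × sin19.3° / 1.8 ≈ 1.80 m/s².

a ≈ 1.80 m/s²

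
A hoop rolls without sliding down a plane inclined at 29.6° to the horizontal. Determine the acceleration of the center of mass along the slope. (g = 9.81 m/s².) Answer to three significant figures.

For this body I = MR², i.e. k = I/(MR²) = 1.
Translational: Mg sinθ − f = Ma. Rotational about the CM: fR = Iα = kMRa, so f = kMa.
Eliminating f: Mg sinθ = (1+k)Ma, so a = g sinθ/(1+k) = 9.81 × sin29.6° / 2 ≈ 2.42 m/s².

a ≈ 2.42 m/s²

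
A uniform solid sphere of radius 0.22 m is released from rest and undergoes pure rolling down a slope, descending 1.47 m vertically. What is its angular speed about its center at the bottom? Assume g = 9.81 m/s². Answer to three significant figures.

ω ≈ 20.6 rad/s

The moment of inertia is (2/5)MR², giving k ≡ I/(MR²) = 0.4.
The rolling condition ω = v/R makes the rotational term ½I(v/R)² = ½kMv², so KE_total = ½(1+k)Mv² = (7/10)Mv².
Energy conservation Mgh = ½(1+k)Mv² gives v = √(2gh/(1+k)) = √(2 × 9.81 × 1.47 / 1.4) = 4.539 m/s.
Then ω = v/R = 4.539 / 0.22 ≈ 20.6 rad/s.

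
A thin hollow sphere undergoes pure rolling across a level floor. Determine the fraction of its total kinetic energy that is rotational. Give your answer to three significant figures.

fraction ≈ 0.400

Here I = (2/3)MR², so the shape factor k = I/(MR²) = 2/3.
Since ω = v/R, the translational part is ½Mv² and the rotational part is ½I(v/R)² = ½kMv²; the total is ½(1+k)Mv².
The rotational fraction is therefore k/(1+k) = (2/3)/1.667 ≈ 0.400.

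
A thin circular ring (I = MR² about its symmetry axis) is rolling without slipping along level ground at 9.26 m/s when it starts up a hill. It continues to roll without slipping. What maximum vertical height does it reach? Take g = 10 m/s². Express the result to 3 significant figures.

The moment of inertia is MR², giving k ≡ I/(MR²) = 1.
The rolling condition ω = v/R makes the rotational term ½I(v/R)² = ½kMv², so KE_total = ½(1+k)Mv² = Mv².
At the top the kinetic energy is zero, so Mv₀² = Mgh.
Thus h = (1+k)v₀²/(2g) = 2 × 9.26² / (2 × 10) ≈ 8.57 m.

h ≈ 8.57 m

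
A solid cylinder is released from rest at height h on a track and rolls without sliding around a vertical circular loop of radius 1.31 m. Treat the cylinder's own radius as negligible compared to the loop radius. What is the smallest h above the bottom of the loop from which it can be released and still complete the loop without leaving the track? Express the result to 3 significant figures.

With I = (1/2)MR², the ratio k = I/(MR²) is 0.5.
At the top, contact is just lost when gravity alone supplies the centripetal force: Mg = Mv_top²/r, i.e. v_top² = gr.
With ω = v/R, the kinetic energy at speed v is ½(1+k)Mv² = (3/4)Mv².
Energy conservation from release (height h) to the top (height 2r): Mgh = Mg(2r) + (3/4)M·gr.
Thus h_min = 2r + (1+k)r/2 = r(2 + 1.5/2) = 1.31 × 2.75 ≈ 3.60 m.

h_min ≈ 3.60 m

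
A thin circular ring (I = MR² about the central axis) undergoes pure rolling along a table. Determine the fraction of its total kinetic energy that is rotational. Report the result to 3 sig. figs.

Here I = MR², so the shape factor k = I/(MR²) = 1.
Since ω = v/R, the translational part is ½Mv² and the rotational part is ½I(v/R)² = ½kMv²; the total is ½(1+k)Mv².
The rotational fraction is therefore k/(1+k) = 1/2 ≈ 0.500.

fraction ≈ 0.500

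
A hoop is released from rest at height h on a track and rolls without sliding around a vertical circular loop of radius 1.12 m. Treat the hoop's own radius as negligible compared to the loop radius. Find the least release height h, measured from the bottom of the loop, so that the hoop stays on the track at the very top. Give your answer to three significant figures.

h_min ≈ 3.36 m

With I = MR², the ratio k = I/(MR²) is 1.
At the top, contact is just lost when gravity alone supplies the centripetal force: Mg = Mv_top²/r, i.e. v_top² = gr.
With ω = v/R, the kinetic energy at speed v is ½(1+k)Mv² = Mv².
Energy conservation from release (height h) to the top (height 2r): Mgh = Mg(2r) + M·gr.
Thus h_min = 2r + (1+k)r/2 = r(2 + 2/2) = 1.12 × 3 ≈ 3.36 m.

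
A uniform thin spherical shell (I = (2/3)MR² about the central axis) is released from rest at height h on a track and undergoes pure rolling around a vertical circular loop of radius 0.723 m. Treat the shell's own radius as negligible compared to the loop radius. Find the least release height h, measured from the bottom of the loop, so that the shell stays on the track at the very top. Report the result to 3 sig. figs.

For this body I = (2/3)MR², i.e. k = I/(MR²) = 2/3.
At the top, contact is just lost when gravity alone supplies the centripetal force: Mg = Mv_top²/r, i.e. v_top² = gr.
With ω = v/R, the kinetic energy at speed v is ½(1+k)Mv² = (5/6)Mv².
Energy conservation from release (height h) to the top (height 2r): Mgh = Mg(2r) + (5/6)M·gr.
Thus h_min = 2r + (1+k)r/2 = r(2 + 1.667/2) = 0.723 × 2.833 ≈ 2.05 m.

h_min ≈ 2.05 m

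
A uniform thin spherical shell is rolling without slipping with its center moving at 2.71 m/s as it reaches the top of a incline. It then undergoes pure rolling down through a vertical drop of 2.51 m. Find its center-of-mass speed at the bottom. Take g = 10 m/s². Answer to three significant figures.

With I = (2/3)MR², the ratio k = I/(MR²) is 2/3.
Rolling without slipping gives ω = v/R, so the total kinetic energy is ½Mv² + ½Iω² = ½(1+k)Mv² = (5/6)Mv².
Conserving energy between top and bottom: (5/6)Mv² = (5/6)Mv₀² + Mgh, hence v² = v₀² + 2gh/(1+k).
v = √(2.71² + 2×10×2.51/1.667) = √37.46 ≈ 6.12 m/s.

v ≈ 6.12 m/s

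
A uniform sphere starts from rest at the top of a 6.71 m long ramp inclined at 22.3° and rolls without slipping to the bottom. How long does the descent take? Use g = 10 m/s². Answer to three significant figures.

t ≈ 2.23 s

The moment of inertia is (2/5)MR², giving k ≡ I/(MR²) = 0.4.
Newton's second law down the slope: Mg sinθ − f = Ma. The torque equation fR = Iα (with α = a/R) gives f = kMa.
Hence a = g sinθ/(1+k) = 10×sin22.3°/1.4 = 2.71 m/s².
Starting from rest, L = ½at², so t = √(2L/a) = √(2×6.71/2.71) ≈ 2.23 s.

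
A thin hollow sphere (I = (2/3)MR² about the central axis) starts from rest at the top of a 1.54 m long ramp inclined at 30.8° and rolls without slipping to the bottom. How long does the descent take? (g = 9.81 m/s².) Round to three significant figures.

t ≈ 1.01 s

With I = (2/3)MR², the ratio k = I/(MR²) is 2/3.
Along the incline Mg sinθ − f = Ma, and torque about the center fR = Iα = kMR²(a/R) gives f = kMa.
Hence a = g sinθ/(1+k) = 9.81×sin30.8°/1.667 = 3.014 m/s².
Starting from rest, L = ½at², so t = √(2L/a) = √(2×1.54/3.014) ≈ 1.01 s.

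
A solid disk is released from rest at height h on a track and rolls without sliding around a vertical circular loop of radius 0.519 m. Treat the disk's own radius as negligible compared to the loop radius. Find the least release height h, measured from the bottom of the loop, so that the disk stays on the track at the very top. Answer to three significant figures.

With I = (1/2)MR², the ratio k = I/(MR²) is 0.5.
At the top, contact is just lost when gravity alone supplies the centripetal force: Mg = Mv_top²/r, i.e. v_top² = gr.
With ω = v/R, the kinetic energy at speed v is ½(1+k)Mv² = (3/4)Mv².
Energy conservation from release (height h) to the top (height 2r): Mgh = Mg(2r) + (3/4)M·gr.
Thus h_min = 2r + (1+k)r/2 = r(2 + 1.5/2) = 0.519 × 2.75 ≈ 1.43 m.

h_min ≈ 1.43 m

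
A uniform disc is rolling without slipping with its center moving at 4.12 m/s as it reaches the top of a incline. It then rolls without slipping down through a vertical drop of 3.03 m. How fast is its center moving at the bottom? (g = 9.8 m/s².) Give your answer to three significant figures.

Here I = (1/2)MR², so the shape factor k = I/(MR²) = 0.5.
Pure rolling means v = ωR; then KE = ½Mv² + ½I(v/R)² = ½(1+k)Mv² = (3/4)Mv².
Conserving energy between top and bottom: (3/4)Mv² = (3/4)Mv₀² + Mgh, hence v² = v₀² + 2gh/(1+k).
v = √(4.12² + 2×9.8×3.03/1.5) = √56.57 ≈ 7.52 m/s.

v ≈ 7.52 m/s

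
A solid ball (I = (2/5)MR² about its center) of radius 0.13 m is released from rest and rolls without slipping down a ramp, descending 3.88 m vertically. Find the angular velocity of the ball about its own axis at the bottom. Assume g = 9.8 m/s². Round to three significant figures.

ω ≈ 56.7 rad/s

With I = (2/5)MR², the ratio k = I/(MR²) is 0.4.
Since it rolls without slipping, ω = v/R and KE = ½Mv² + ½Iω² = ½(1+k)Mv² = (7/10)Mv².
Energy conservation Mgh = ½(1+k)Mv² gives v = √(2gh/(1+k)) = √(2 × 9.8 × 3.88 / 1.4) = 7.37 m/s.
The angular speed follows from ω = v/R = 7.37/0.13 ≈ 56.7 rad/s.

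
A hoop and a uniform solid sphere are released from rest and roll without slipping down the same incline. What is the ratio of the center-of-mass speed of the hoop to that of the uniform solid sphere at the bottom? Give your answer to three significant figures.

v_ratio ≈ 0.837

Each satisfies Mgh = ½(1+k)Mv² with k = I/(MR²), so v ∝ 1/√(1+k).
For the hoop k = 1; for the uniform solid sphere k = 0.4.
v₁/v₂ = √((1+k₂)/(1+k₁)) = √(1.4/2) ≈ 0.837.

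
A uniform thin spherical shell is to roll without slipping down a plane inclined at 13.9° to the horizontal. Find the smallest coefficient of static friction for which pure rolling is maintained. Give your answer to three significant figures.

For this body I = (2/3)MR², i.e. k = I/(MR²) = 2/3.
Along the incline Mg sinθ − f = Ma, and torque about the center fR = Iα = kMR²(a/R) gives f = kMa.
These give a = g sinθ/(1+k) and the required friction f = kMg sinθ/(1+k).
The normal force is N = Mg cosθ, so μ_min = f/N = k tanθ/(1+k).
μ_min = (2/3) × tan13.9° / 1.667 ≈ 0.0990.

μ_min ≈ 0.0990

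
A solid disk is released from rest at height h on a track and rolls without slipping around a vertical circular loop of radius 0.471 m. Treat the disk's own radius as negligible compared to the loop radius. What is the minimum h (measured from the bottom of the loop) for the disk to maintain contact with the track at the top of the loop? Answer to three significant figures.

The moment of inertia is (1/2)MR², giving k ≡ I/(MR²) = 0.5.
At the top, contact is just lost when gravity alone supplies the centripetal force: Mg = Mv_top²/r, i.e. v_top² = gr.
With ω = v/R, the kinetic energy at speed v is ½(1+k)Mv² = (3/4)Mv².
Energy conservation from release (height h) to the top (height 2r): Mgh = Mg(2r) + (3/4)M·gr.
Thus h_min = 2r + (1+k)r/2 = r(2 + 1.5/2) = 0.471 × 2.75 ≈ 1.30 m.

h_min ≈ 1.30 m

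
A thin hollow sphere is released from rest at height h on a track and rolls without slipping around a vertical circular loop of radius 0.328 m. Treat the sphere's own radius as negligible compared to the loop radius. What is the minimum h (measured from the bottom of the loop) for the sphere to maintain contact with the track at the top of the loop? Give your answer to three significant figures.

With I = (2/3)MR², the ratio k = I/(MR²) is 2/3.
At the top of the loop, the minimum-contact condition is Mg = Mv_top²/r, so v_top² = gr.
With ω = v/R, the kinetic energy at speed v is ½(1+k)Mv² = (5/6)Mv².
Energy conservation from release (height h) to the top (height 2r): Mgh = Mg(2r) + (5/6)M·gr.
Thus h_min = 2r + (1+k)r/2 = r(2 + 1.667/2) = 0.328 × 2.833 ≈ 0.929 m.

h_min ≈ 0.929 m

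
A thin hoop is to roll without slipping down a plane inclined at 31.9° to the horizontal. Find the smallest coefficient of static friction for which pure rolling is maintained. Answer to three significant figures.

Here I = MR², so the shape factor k = I/(MR²) = 1.
Translational: Mg sinθ − f = Ma. Rotational about the CM: fR = Iα = kMRa, so f = kMa.
These give a = g sinθ/(1+k) and the required friction f = kMg sinθ/(1+k).
The normal force is N = Mg cosθ, so μ_min = f/N = k tanθ/(1+k).
μ_min = 1 × tan31.9° / 2 ≈ 0.311.

μ_min ≈ 0.311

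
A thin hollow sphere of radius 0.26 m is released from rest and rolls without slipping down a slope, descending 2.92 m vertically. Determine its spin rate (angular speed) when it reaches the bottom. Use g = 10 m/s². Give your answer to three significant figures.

ω ≈ 22.8 rad/s

With I = (2/3)MR², the ratio k = I/(MR²) is 2/3.
Since it rolls without slipping, ω = v/R and KE = ½Mv² + ½Iω² = ½(1+k)Mv² = (5/6)Mv².
Energy conservation Mgh = ½(1+k)Mv² gives v = √(2gh/(1+k)) = √(2 × 10 × 2.92 / 1.667) = 5.919 m/s.
Then ω = v/R = 5.919 / 0.26 ≈ 22.8 rad/s.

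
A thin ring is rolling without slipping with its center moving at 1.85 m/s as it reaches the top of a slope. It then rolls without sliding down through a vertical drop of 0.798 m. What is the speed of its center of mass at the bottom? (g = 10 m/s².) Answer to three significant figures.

For this body I = MR², i.e. k = I/(MR²) = 1.
The rolling condition ω = v/R makes the rotational term ½I(v/R)² = ½kMv², so KE_total = ½(1+k)Mv² = Mv².
Energy conservation: Mv₀² + Mgh = Mv², so v² = v₀² + 2gh/(1+k).
v = √(1.85² + 2×10×0.798/2) = √11.4 ≈ 3.38 m/s.

v ≈ 3.38 m/s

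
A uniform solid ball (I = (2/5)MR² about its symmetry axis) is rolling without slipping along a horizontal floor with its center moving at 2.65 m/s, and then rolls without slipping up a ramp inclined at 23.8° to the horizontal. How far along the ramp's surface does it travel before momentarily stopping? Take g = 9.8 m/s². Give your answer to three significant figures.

With I = (2/5)MR², the ratio k = I/(MR²) is 0.4.
The rolling condition ω = v/R makes the rotational term ½I(v/R)² = ½kMv², so KE_total = ½(1+k)Mv² = (7/10)Mv².
Setting this equal to Mgh gives the vertical rise h = (1+k)v₀²/(2g) = 1.4×2.65²/(2×9.8) = 0.5016 m.
Along the incline, d = h/sinθ = 0.5016/sin23.8° ≈ 1.24 m.

d ≈ 1.24 m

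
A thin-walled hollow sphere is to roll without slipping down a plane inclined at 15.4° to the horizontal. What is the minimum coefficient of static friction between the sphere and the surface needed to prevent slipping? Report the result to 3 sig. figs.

μ_min ≈ 0.110

The moment of inertia is (2/3)MR², giving k ≡ I/(MR²) = 2/3.
Translational: Mg sinθ − f = Ma. Rotational about the CM: fR = Iα = kMRa, so f = kMa.
These give a = g sinθ/(1+k) and the required friction f = kMg sinθ/(1+k).
The normal force is N = Mg cosθ, so μ_min = f/N = k tanθ/(1+k).
μ_min = (2/3) × tan15.4° / 1.667 ≈ 0.110.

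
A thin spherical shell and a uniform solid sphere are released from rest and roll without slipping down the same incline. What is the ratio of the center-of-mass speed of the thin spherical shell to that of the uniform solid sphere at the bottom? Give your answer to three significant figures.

Each satisfies Mgh = ½(1+k)Mv² with k = I/(MR²), so v ∝ 1/√(1+k).
For the thin spherical shell k = 2/3; for the uniform solid sphere k = 0.4.
v₁/v₂ = √((1+k₂)/(1+k₁)) = √(1.4/1.667) ≈ 0.917.

v_ratio ≈ 0.917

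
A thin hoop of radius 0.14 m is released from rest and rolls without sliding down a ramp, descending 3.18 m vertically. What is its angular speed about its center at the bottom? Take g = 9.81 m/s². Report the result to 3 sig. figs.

The moment of inertia is MR², giving k ≡ I/(MR²) = 1.
Since it rolls without slipping, ω = v/R and KE = ½Mv² + ½Iω² = ½(1+k)Mv² = Mv².
Energy conservation Mgh = ½(1+k)Mv² gives v = √(2gh/(1+k)) = √(2 × 9.81 × 3.18 / 2) = 5.585 m/s.
Then ω = v/R = 5.585 / 0.14 ≈ 39.9 rad/s.

ω ≈ 39.9 rad/s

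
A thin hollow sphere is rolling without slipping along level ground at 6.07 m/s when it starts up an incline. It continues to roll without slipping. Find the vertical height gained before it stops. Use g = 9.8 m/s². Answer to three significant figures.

The moment of inertia is (2/3)MR², giving k ≡ I/(MR²) = 2/3.
The rolling condition ω = v/R makes the rotational term ½I(v/R)² = ½kMv², so KE_total = ½(1+k)Mv² = (5/6)Mv².
At the top the kinetic energy is zero, so (5/6)Mv₀² = Mgh.
Thus h = (1+k)v₀²/(2g) = 1.667 × 6.07² / (2 × 9.8) ≈ 3.13 m.

h ≈ 3.13 m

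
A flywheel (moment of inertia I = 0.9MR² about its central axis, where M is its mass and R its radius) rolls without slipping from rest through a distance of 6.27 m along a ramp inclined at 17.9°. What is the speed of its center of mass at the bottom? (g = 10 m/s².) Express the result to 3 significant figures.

v ≈ 4.50 m/s

The moment of inertia is 0.9MR², giving k ≡ I/(MR²) = 0.9.
Pure rolling means v = ωR; then KE = ½Mv² + ½I(v/R)² = ½(1+k)Mv² = (19/20)Mv².
The vertical drop is h = L sinθ = 6.27 × sin17.9° = 1.927 m.
Energy conservation: Mgh = (19/20)Mv², so v = √(2gh/(1+k)) = √(2 × 10 × 1.927 / 1.9) ≈ 4.50 m/s.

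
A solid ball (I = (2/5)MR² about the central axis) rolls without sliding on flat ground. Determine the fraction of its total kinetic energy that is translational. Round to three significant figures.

The moment of inertia is (2/5)MR², giving k ≡ I/(MR²) = 0.4.
Since ω = v/R, the translational part is ½Mv² and the rotational part is ½I(v/R)² = ½kMv²; the total is ½(1+k)Mv².
The translational fraction is therefore 1/(1+k) = 1/1.4 ≈ 0.714.

fraction ≈ 0.714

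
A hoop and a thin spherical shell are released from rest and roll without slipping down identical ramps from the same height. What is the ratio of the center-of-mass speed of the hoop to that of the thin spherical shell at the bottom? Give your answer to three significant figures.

Each satisfies Mgh = ½(1+k)Mv² with k = I/(MR²), so v ∝ 1/√(1+k).
For the hoop k = 1; for the thin spherical shell k = 2/3.
v₁/v₂ = √((1+k₂)/(1+k₁)) = √(1.667/2) ≈ 0.913.

v_ratio ≈ 0.913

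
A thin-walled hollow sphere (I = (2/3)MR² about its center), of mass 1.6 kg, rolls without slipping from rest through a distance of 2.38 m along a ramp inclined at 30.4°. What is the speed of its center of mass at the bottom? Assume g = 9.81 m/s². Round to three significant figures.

The moment of inertia is (2/3)MR², giving k ≡ I/(MR²) = 2/3.
The rolling condition ω = v/R makes the rotational term ½I(v/R)² = ½kMv², so KE_total = ½(1+k)Mv² = (5/6)Mv².
The vertical drop is h = L sinθ = 2.38 × sin30.4° = 1.204 m.
Energy conservation: Mgh = (5/6)Mv², so v = √(2gh/(1+k)) = √(2 × 9.81 × 1.204 / 1.667) ≈ 3.77 m/s.

v ≈ 3.77 m/s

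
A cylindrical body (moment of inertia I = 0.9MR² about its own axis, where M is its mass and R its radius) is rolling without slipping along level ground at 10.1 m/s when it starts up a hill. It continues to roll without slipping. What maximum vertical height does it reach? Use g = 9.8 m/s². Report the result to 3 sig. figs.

h ≈ 9.89 m

For this body I = 0.9MR², i.e. k = I/(MR²) = 0.9.
Since it rolls without slipping, ω = v/R and KE = ½Mv² + ½Iω² = ½(1+k)Mv² = (19/20)Mv².
All of this converts to potential energy at the highest point: (19/20)Mv₀² = Mgh.
Thus h = (1+k)v₀²/(2g) = 1.9 × 10.1² / (2 × 9.8) ≈ 9.89 m.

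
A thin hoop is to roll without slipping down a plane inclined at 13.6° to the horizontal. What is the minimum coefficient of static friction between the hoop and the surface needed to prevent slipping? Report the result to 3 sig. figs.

With I = MR², the ratio k = I/(MR²) is 1.
Translational: Mg sinθ − f = Ma. Rotational about the CM: fR = Iα = kMRa, so f = kMa.
These give a = g sinθ/(1+k) and the required friction f = kMg sinθ/(1+k).
The normal force is N = Mg cosθ, so μ_min = f/N = k tanθ/(1+k).
μ_min = 1 × tan13.6° / 2 ≈ 0.121.

μ_min ≈ 0.121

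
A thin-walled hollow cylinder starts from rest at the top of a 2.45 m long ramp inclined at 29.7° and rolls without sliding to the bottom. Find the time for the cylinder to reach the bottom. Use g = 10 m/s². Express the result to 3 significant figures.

Here I = MR², so the shape factor k = I/(MR²) = 1.
Along the incline Mg sinθ − f = Ma, and torque about the center fR = Iα = kMR²(a/R) gives f = kMa.
Hence a = g sinθ/(1+k) = 10×sin29.7°/2 = 2.477 m/s².
Starting from rest, L = ½at², so t = √(2L/a) = √(2×2.45/2.477) ≈ 1.41 s.

t ≈ 1.41 s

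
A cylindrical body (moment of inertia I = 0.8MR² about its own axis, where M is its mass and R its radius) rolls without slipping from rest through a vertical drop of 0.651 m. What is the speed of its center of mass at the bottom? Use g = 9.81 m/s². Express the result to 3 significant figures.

For this body I = 0.8MR², i.e. k = I/(MR²) = 0.8.
Rolling without slipping gives ω = v/R, so the total kinetic energy is ½Mv² + ½Iω² = ½(1+k)Mv² = (9/10)Mv².
Energy conservation: Mgh = (9/10)Mv², so v = √(2gh/(1+k)) = √(2 × 9.81 × 0.651 / 1.8) ≈ 2.66 m/s.

v ≈ 2.66 m/s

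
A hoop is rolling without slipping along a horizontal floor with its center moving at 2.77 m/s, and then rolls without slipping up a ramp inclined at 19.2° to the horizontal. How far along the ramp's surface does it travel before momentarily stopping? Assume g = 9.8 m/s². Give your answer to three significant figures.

d ≈ 2.38 m

The moment of inertia is MR², giving k ≡ I/(MR²) = 1.
Since it rolls without slipping, ω = v/R and KE = ½Mv² + ½Iω² = ½(1+k)Mv² = Mv².
Setting this equal to Mgh gives the vertical rise h = (1+k)v₀²/(2g) = 2×2.77²/(2×9.8) = 0.7829 m.
The distance along the slope is d = h/sinθ = 0.7829/sin19.2° ≈ 2.38 m.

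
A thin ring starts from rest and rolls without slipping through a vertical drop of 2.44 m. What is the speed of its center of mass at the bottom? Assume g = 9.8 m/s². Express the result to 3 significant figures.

v ≈ 4.89 m/s

With I = MR², the ratio k = I/(MR²) is 1.
Pure rolling means v = ωR; then KE = ½Mv² + ½I(v/R)² = ½(1+k)Mv² = Mv².
Energy conservation: Mgh = Mv², so v = √(2gh/(1+k)) = √(2 × 9.8 × 2.44 / 2) ≈ 4.89 m/s.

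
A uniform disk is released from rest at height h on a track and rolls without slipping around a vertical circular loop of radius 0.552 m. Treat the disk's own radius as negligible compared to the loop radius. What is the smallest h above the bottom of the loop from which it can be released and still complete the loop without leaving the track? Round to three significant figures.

Here I = (1/2)MR², so the shape factor k = I/(MR²) = 0.5.
At the top, contact is just lost when gravity alone supplies the centripetal force: Mg = Mv_top²/r, i.e. v_top² = gr.
With ω = v/R, the kinetic energy at speed v is ½(1+k)Mv² = (3/4)Mv².
Energy conservation from release (height h) to the top (height 2r): Mgh = Mg(2r) + (3/4)M·gr.
Thus h_min = 2r + (1+k)r/2 = r(2 + 1.5/2) = 0.552 × 2.75 ≈ 1.52 m.

h_min ≈ 1.52 m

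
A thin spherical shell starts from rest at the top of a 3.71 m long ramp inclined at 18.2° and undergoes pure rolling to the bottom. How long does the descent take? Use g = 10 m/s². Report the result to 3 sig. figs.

t ≈ 1.99 s

For this body I = (2/3)MR², i.e. k = I/(MR²) = 2/3.
Along the incline Mg sinθ − f = Ma, and torque about the center fR = Iα = kMR²(a/R) gives f = kMa.
Hence a = g sinθ/(1+k) = 10×sin18.2°/1.667 = 1.874 m/s².
Starting from rest, L = ½at², so t = √(2L/a) = √(2×3.71/1.874) ≈ 1.99 s.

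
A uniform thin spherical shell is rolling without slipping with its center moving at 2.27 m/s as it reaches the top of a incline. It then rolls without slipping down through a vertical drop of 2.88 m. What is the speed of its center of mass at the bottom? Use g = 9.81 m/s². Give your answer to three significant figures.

v ≈ 6.25 m/s

The moment of inertia is (2/3)MR², giving k ≡ I/(MR²) = 2/3.
Since it rolls without slipping, ω = v/R and KE = ½Mv² + ½Iω² = ½(1+k)Mv² = (5/6)Mv².
Conserving energy between top and bottom: (5/6)Mv² = (5/6)Mv₀² + Mgh, hence v² = v₀² + 2gh/(1+k).
v = √(2.27² + 2×9.81×2.88/1.667) = √39.06 ≈ 6.25 m/s.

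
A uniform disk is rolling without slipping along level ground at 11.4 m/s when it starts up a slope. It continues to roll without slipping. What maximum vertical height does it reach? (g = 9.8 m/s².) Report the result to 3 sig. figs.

Here I = (1/2)MR², so the shape factor k = I/(MR²) = 0.5.
Rolling without slipping gives ω = v/R, so the total kinetic energy is ½Mv² + ½Iω² = ½(1+k)Mv² = (3/4)Mv².
At the top the kinetic energy is zero, so (3/4)Mv₀² = Mgh.
Thus h = (1+k)v₀²/(2g) = 1.5 × 11.4² / (2 × 9.8) ≈ 9.95 m.

h ≈ 9.95 m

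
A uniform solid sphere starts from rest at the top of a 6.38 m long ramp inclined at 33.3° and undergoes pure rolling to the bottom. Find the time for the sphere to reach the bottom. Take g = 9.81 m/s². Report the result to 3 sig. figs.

t ≈ 1.82 s

For this body I = (2/5)MR², i.e. k = I/(MR²) = 0.4.
Translational: Mg sinθ − f = Ma. Rotational about the CM: fR = Iα = kMRa, so f = kMa.
Hence a = g sinθ/(1+k) = 9.81×sin33.3°/1.4 = 3.847 m/s².
With constant a from rest, t = √(2L/a) = √(2·6.38/3.847) ≈ 1.82 s.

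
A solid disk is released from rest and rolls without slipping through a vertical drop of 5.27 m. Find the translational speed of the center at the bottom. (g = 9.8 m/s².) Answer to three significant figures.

The moment of inertia is (1/2)MR², giving k ≡ I/(MR²) = 0.5.
Since it rolls without slipping, ω = v/R and KE = ½Mv² + ½Iω² = ½(1+k)Mv² = (3/4)Mv².
Setting Mgh = (3/4)Mv² gives v = √(2gh/(1+k)) = √(2·9.8·5.27/1.5) ≈ 8.30 m/s.

v ≈ 8.30 m/s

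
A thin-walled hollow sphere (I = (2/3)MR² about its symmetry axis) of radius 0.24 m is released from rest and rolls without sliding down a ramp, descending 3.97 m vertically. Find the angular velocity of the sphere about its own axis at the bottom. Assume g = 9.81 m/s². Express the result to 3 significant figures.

ω ≈ 28.5 rad/s

The moment of inertia is (2/3)MR², giving k ≡ I/(MR²) = 2/3.
Pure rolling means v = ωR; then KE = ½Mv² + ½I(v/R)² = ½(1+k)Mv² = (5/6)Mv².
Energy conservation Mgh = ½(1+k)Mv² gives v = √(2gh/(1+k)) = √(2 × 9.81 × 3.97 / 1.667) = 6.836 m/s.
The angular speed follows from ω = v/R = 6.836/0.24 ≈ 28.5 rad/s.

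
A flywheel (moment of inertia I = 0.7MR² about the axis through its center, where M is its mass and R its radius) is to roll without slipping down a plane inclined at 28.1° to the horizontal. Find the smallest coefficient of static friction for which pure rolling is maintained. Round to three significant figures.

μ_min ≈ 0.220

With I = 0.7MR², the ratio k = I/(MR²) is 0.7.
Translational: Mg sinθ − f = Ma. Rotational about the CM: fR = Iα = kMRa, so f = kMa.
These give a = g sinθ/(1+k) and the required friction f = kMg sinθ/(1+k).
With N = Mg cosθ, the no-slip condition f ≤ μN gives μ_min = f/N = k tanθ/(1+k).
μ_min = 0.7 × tan28.1° / 1.7 ≈ 0.220.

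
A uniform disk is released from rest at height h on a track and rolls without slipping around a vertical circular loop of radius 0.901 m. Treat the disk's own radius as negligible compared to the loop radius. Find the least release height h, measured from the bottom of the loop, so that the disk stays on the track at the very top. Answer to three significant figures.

With I = (1/2)MR², the ratio k = I/(MR²) is 0.5.
At the top, contact is just lost when gravity alone supplies the centripetal force: Mg = Mv_top²/r, i.e. v_top² = gr.
With ω = v/R, the kinetic energy at speed v is ½(1+k)Mv² = (3/4)Mv².
Energy conservation from release (height h) to the top (height 2r): Mgh = Mg(2r) + (3/4)M·gr.
Thus h_min = 2r + (1+k)r/2 = r(2 + 1.5/2) = 0.901 × 2.75 ≈ 2.48 m.

h_min ≈ 2.48 m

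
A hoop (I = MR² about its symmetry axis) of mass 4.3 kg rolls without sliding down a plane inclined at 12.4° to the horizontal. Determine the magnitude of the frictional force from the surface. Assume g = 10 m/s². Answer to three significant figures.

Here I = MR², so the shape factor k = I/(MR²) = 1.
Along the incline Mg sinθ − f = Ma, and torque about the center fR = Iα = kMR²(a/R) gives f = kMa.
Combining, a = g sinθ/(1+k) and f = kMa = kMg sinθ/(1+k).
f = 1 × 4.3 × 10 × sin12.4° / 2 ≈ 4.62 N.

f ≈ 4.62 N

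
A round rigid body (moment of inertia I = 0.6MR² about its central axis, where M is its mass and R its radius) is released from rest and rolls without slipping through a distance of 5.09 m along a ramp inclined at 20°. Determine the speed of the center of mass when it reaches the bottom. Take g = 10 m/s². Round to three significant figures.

For this body I = 0.6MR², i.e. k = I/(MR²) = 0.6.
Since it rolls without slipping, ω = v/R and KE = ½Mv² + ½Iω² = ½(1+k)Mv² = (4/5)Mv².
The vertical drop is h = L sinθ = 5.09 × sin20° = 1.741 m.
Setting Mgh = (4/5)Mv² gives v = √(2gh/(1+k)) = √(2·10·1.741/1.6) ≈ 4.66 m/s.

v ≈ 4.66 m/s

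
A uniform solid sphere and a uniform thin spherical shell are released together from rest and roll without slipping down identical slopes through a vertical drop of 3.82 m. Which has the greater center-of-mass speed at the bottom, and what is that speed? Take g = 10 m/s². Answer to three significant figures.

For rolling without slipping, Mgh = ½(1+k)Mv² where k = I/(MR²), so v = √(2gh/(1+k)).
Uniform solid sphere: k = 0.4, giving v = √(2×10×3.82/1.4) = 7.387 m/s.
Uniform thin spherical shell: k = 2/3, giving v = √(2×10×3.82/1.667) = 6.771 m/s.
The smaller k wins: the uniform solid sphere, at ≈ 7.39 m/s.

the uniform solid sphere, at v ≈ 7.39 m/s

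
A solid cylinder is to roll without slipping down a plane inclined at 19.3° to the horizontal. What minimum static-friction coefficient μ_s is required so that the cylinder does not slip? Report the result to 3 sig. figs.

μ_min ≈ 0.117

The moment of inertia is (1/2)MR², giving k ≡ I/(MR²) = 0.5.
Newton's second law down the slope: Mg sinθ − f = Ma. The torque equation fR = Iα (with α = a/R) gives f = kMa.
These give a = g sinθ/(1+k) and the required friction f = kMg sinθ/(1+k).
With N = Mg cosθ, the no-slip condition f ≤ μN gives μ_min = f/N = k tanθ/(1+k).
μ_min = 0.5 × tan19.3° / 1.5 ≈ 0.117.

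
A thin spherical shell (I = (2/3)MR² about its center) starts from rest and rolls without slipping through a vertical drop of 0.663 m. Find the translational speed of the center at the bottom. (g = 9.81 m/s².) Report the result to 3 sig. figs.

v ≈ 2.79 m/s

Here I = (2/3)MR², so the shape factor k = I/(MR²) = 2/3.
Rolling without slipping gives ω = v/R, so the total kinetic energy is ½Mv² + ½Iω² = ½(1+k)Mv² = (5/6)Mv².
Setting Mgh = (5/6)Mv² gives v = √(2gh/(1+k)) = √(2·9.81·0.663/1.667) ≈ 2.79 m/s.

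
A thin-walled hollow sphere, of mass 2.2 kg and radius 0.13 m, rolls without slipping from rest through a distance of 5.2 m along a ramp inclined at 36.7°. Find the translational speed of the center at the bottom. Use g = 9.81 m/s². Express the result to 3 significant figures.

With I = (2/3)MR², the ratio k = I/(MR²) is 2/3.
The rolling condition ω = v/R makes the rotational term ½I(v/R)² = ½kMv², so KE_total = ½(1+k)Mv² = (5/6)Mv².
The vertical drop is h = L sinθ = 5.2 × sin36.7° = 3.108 m.
Energy conservation: Mgh = (5/6)Mv², so v = √(2gh/(1+k)) = √(2 × 9.81 × 3.108 / 1.667) ≈ 6.05 m/s.

v ≈ 6.05 m/s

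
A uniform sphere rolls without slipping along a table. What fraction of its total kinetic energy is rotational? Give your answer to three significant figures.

fraction ≈ 0.286

The moment of inertia is (2/5)MR², giving k ≡ I/(MR²) = 0.4.
Since ω = v/R, the translational part is ½Mv² and the rotational part is ½I(v/R)² = ½kMv²; the total is ½(1+k)Mv².
The rotational fraction is therefore k/(1+k) = 0.4/1.4 ≈ 0.286.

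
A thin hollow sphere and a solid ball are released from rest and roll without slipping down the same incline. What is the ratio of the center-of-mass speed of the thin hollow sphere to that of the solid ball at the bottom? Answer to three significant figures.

Each satisfies Mgh = ½(1+k)Mv² with k = I/(MR²), so v ∝ 1/√(1+k).
For the thin hollow sphere k = 2/3; for the solid ball k = 0.4.
v₁/v₂ = √((1+k₂)/(1+k₁)) = √(1.4/1.667) ≈ 0.917.

v_ratio ≈ 0.917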